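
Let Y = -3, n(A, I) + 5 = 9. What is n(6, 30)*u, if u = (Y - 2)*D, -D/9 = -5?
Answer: -900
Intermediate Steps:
D = 45 (D = -9*(-5) = 45)
n(A, I) = 4 (n(A, I) = -5 + 9 = 4)
u = -225 (u = (-3 - 2)*45 = -5*45 = -225)
n(6, 30)*u = 4*(-225) = -900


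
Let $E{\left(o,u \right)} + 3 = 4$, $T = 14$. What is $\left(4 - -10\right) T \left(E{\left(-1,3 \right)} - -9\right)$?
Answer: $1960$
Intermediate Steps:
$E{\left(o,u \right)} = 1$ ($E{\left(o,u \right)} = -3 + 4 = 1$)
$\left(4 - -10\right) T \left(E{\left(-1,3 \right)} - -9\right) = \left(4 - -10\right) 14 \left(1 - -9\right) = \left(4 + 10\right) 14 \left(1 + 9\right) = 14 \cdot 14 \cdot 10 = 196 \cdot 10 = 1960$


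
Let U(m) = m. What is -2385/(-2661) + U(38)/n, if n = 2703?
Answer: 2182591/2397561 ≈ 0.91034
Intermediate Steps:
-2385/(-2661) + U(38)/n = -2385/(-2661) + 38/2703 = -2385*(-1/2661) + 38*(1/2703) = 795/887 + 38/2703 = 2182591/2397561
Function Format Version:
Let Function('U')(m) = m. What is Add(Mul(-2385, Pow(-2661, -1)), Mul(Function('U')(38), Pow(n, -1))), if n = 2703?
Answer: Rational(2182591, 2397561) ≈ 0.91034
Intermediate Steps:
Add(Mul(-2385, Pow(-2661, -1)), Mul(Function('U')(38), Pow(n, -1))) = Add(Mul(-2385, Pow(-2661, -1)), Mul(38, Pow(2703, -1))) = Add(Mul(-2385, Rational(-1, 2661)), Mul(38, Rational(1, 2703))) = Add(Rational(795, 887), Rational(38, 2703)) = Rational(2182591, 2397561)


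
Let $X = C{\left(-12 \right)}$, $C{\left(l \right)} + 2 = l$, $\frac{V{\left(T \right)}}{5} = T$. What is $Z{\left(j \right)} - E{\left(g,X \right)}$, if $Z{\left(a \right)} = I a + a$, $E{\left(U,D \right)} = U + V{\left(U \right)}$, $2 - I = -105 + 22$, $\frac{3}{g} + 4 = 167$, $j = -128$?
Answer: $- \frac{1794322}{163} \approx -11008.0$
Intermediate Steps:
$V{\left(T \right)} = 5 T$
$C{\left(l \right)} = -2 + l$
$g = \frac{3}{163}$ ($g = \frac{3}{-4 + 167} = \frac{3}{163} \approx 0.018405$)
$I = 85$ ($I = 2 - \left(-105 + 22\right) = 2 - -83 = 2 + 83 = 85$)
$X = -14$ ($X = -2 - 12 = -14$)
$E{\left(U,D \right)} = 6 U$ ($E{\left(U,D \right)} = U + 5 U = 6 U$)
$Z{\left(a \right)} = 86 a$ ($Z{\left(a \right)} = 85 a + a = 86 a$)
$Z{\left(j \right)} - E{\left(g,X \right)} = 86 \left(-128\right) - 6 \cdot \frac{3}{163} = -11008 - \frac{18}{163} = - \frac{1794322}{163}$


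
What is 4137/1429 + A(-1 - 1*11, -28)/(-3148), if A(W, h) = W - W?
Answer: 4137/1429 ≈ 2.8950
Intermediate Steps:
A(W, h) = 0
4137/1429 + A(-1 - 1*11, -28)/(-3148) = 4137/1429 + 0/(-3148) = 4137*(1/1429) + 0*(-1/3148) = 4137/1429 + 0 = 4137/1429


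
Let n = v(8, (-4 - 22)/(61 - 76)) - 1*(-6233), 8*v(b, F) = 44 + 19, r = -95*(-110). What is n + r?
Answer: 133527/8 ≈ 16691.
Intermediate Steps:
r = 10450
v(b, F) = 63/8 (v(b, F) = (44 + 19)/8 = (⅛)*63 = 63/8)
n = 49927/8 (n = 63/8 - 1*(-6233) = 63/8 + 6233 = 49927/8 ≈ 6240.9)
n + r = 49927/8 + 10450 = 133527/8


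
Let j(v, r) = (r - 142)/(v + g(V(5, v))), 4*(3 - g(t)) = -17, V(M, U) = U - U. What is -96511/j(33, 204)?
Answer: -15538271/248 ≈ -62654.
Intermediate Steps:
V(M, U) = 0
g(t) = 29/4 (g(t) = 3 - 1/4*(-17) = 3 + 17/4 = 29/4)
j(v, r) = (-142 + r)/(29/4 + v) (j(v, r) = (r - 142)/(v + 29/4) = (-142 + r)/(29/4 + v))
-96511/j(33, 204) = -96511*(29 + 4*33)/(4*(-142 + 204)) = -96511/(4*62/(29 + 132)) = -96511/(4*62/161) = -96511/(4*(1/161)*62) = -96511/248/161 = -96511*161/248 = -15538271/248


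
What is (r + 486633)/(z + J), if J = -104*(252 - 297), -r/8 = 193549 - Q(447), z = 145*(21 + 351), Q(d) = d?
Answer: -1058183/58620 ≈ -18.052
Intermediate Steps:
z = 53940 (z = 145*372 = 53940)
r = -1544816 (r = -8*(193549 - 1*447) = -8*(193549 - 447) = -8*193102 = -1544816)
J = 4680 (J = -104*(-45) = 4680)
(r + 486633)/(z + J) = (-1544816 + 486633)/(53940 + 4680) = -1058183/58620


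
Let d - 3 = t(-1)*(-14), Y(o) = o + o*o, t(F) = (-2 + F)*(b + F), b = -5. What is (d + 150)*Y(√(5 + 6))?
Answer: -1089 - 99*√11 ≈ -1417.3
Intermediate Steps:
t(F) = (-5 + F)*(-2 + F) (t(F) = (-2 + F)*(-5 + F) = (-5 + F)*(-2 + F))
Y(o) = o + o²
d = -249 (d = 3 + (10 + (-1)² - 7*(-1))*(-14) = 3 + (10 + 1 + 7)*(-14) = 3 + 18*(-14) = 3 - 252 = -249)
(d + 150)*Y(√(5 + 6)) = (-249 + 150)*(√(5 + 6)*(1 + √(5 + 6))) = -99*√11*(1 + √11)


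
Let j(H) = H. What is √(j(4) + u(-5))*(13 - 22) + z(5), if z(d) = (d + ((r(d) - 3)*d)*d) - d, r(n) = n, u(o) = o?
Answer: 50 - 9*I ≈ 50.0 - 9.0*I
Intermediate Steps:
z(d) = d²*(-3 + d) (z(d) = (d + ((d - 3)*d)*d) - d = (d + ((-3 + d)*d)*d) - d = (d + (d*(-3 + d))*d) - d = (d + d²*(-3 + d)) - d = d²*(-3 + d))
√(j(4) + u(-5))*(13 - 22) + z(5) = √(4 - 5)*(13 - 22) + 5²*(-3 + 5) = √(-1)*(-9) + 25*2 = I*(-9) + 50 = -9*I + 50 = 50 - 9*I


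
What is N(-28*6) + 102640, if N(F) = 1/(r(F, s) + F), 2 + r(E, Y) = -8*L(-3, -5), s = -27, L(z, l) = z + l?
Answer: 10879839/106 ≈ 1.0264e+5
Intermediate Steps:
L(z, l) = l + z
r(E, Y) = 62 (r(E, Y) = -2 - 8*(-5 - 3) = -2 - 8*(-8) = -2 + 64 = 62)
N(F) = 1/(62 + F)
N(-28*6) + 102640 = 1/(62 - 28*6) + 102640 = 1/(62 - 168) + 102640 = 1/(-106) + 102640 = -1/106 + 102640 = 10879839/106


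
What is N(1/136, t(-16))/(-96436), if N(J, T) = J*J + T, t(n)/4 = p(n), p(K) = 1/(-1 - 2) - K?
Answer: -3477251/5351040768 ≈ -0.00064983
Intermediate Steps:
p(K) = -⅓ - K (p(K) = 1/(-3) - K = -⅓ - K)
t(n) = -4/3 - 4*n (t(n) = 4*(-⅓ - n) = -4/3 - 4*n)
N(J, T) = T + J² (N(J, T) = J² + T = T + J²)
N(1/136, t(-16))/(-96436) = ((-4/3 - 4*(-16)) + (1/136)²)/(-96436) = ((-4/3 + 64) + (1/136)²)*(-1/96436) = (188/3 + 1/18496)*(-1/96436) = (3477251/55488)*(-1/96436) = -3477251/5351040768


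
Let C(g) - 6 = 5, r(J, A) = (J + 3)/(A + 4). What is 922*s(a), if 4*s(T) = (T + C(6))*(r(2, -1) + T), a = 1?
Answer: 7376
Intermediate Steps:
r(J, A) = (3 + J)/(4 + A)
C(g) = 11 (C(g) = 6 + 5 = 11)
s(T) = (11 + T)*(5/3 + T)/4 (s(T) = ((T + 11)*((3 + 2)/(4 - 1) + T))/4 = ((11 + T)*(5/3 + T))/4 = (11 + T)*(5/3 + T)/4)
922*s(a) = 922*(55/12 + (1/4)*1**2 + (19/6)*1) = 922*(55/12 + (1/4)*1 + 19/6) = 922*(55/12 + 1/4 + 19/6) = 922*8 = 7376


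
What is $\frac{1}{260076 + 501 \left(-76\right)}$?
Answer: $\frac{1}{222000} \approx 4.5045 \cdot 10^{-6}$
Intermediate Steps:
$\frac{1}{260076 + 501 \left(-76\right)} = \frac{1}{260076 - 38076} = \frac{1}{222000}$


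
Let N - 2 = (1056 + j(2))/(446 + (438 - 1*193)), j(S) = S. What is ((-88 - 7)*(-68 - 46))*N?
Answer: 26425200/691 ≈ 38242.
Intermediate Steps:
N = 2440/691 (N = 2 + (1056 + 2)/(446 + (438 - 1*193)) = 2 + 1058/(446 + (438 - 193)) = 2 + 1058/(446 + 245) = 2 + 1058/691 = 2440/691 ≈ 3.5311)
((-88 - 7)*(-68 - 46))*N = ((-88 - 7)*(-68 - 46))*(2440/691) = -95*(-114)*(2440/691) = 10830*(2440/691) = 26425200/691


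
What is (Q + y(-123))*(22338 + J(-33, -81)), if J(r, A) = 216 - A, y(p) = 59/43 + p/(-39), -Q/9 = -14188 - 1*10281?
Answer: 2786505871815/559 ≈ 4.9848e+9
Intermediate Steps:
Q = 220221 (Q = -9*(-14188 - 1*10281) = -9*(-14188 - 10281) = -9*(-24469) = 220221)
y(p) = 59/43 - p/39 (y(p) = 59*(1/43) + p*(-1/39) = 59/43 - p/39)
(Q + y(-123))*(22338 + J(-33, -81)) = (220221 + (59/43 - 1/39*(-123)))*(22338 + (216 - 1*(-81))) = (220221 + (59/43 + 41/13))*(22338 + (216 + 81)) = (220221 + 2530/559)*(22338 + 297) = (123106069/559)*22635 = 2786505871815/559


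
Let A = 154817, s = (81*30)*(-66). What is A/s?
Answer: -154817/160380 ≈ -0.96531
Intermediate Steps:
s = -160380 (s = 2430*(-66) = -160380)
A/s = 154817/(-160380) = 154817*(-1/160380) = -154817/160380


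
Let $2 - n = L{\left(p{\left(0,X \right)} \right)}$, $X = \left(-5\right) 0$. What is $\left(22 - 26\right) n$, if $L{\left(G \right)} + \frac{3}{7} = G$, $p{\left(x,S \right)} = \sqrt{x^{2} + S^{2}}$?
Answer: $- \frac{68}{7} \approx -9.7143$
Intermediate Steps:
$X = 0$
$p{\left(x,S \right)} = \sqrt{S^{2} + x^{2}}$
$L{\left(G \right)} = - \frac{3}{7} + G$
$n = \frac{17}{7}$ ($n = 2 - \left(- \frac{3}{7} + \sqrt{0^{2} + 0^{2}}\right) = 2 - \left(- \frac{3}{7} + \sqrt{0 + 0}\right) = 2 - \left(- \frac{3}{7} + \sqrt{0}\right) = 2 - \left(- \frac{3}{7} + 0\right) = 2 - - \frac{3}{7} = 2 + \frac{3}{7} = \frac{17}{7} \approx 2.4286$)
$\left(22 - 26\right) n = \left(22 - 26\right) \frac{17}{7} = \left(-4\right) \frac{17}{7} = - \frac{68}{7}$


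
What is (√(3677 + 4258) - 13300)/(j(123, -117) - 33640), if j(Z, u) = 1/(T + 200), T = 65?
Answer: 3524500/8914599 - 6095*√15/8914599 ≈ 0.39271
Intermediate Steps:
j(Z, u) = 1/265 (j(Z, u) = 1/(65 + 200) = 1/265)
(√(3677 + 4258) - 13300)/(j(123, -117) - 33640) = (√(3677 + 4258) - 13300)/(1/265 - 33640) = (√7935 - 13300)/(-8914599/265) = (23*√15 - 13300)*(-265/8914599) = (-13300 + 23*√15)*(-265/8914599) = 3524500/8914599 - 6095*√15/8914599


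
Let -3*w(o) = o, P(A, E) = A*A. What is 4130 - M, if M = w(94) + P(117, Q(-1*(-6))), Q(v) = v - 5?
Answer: -28583/3 ≈ -9527.7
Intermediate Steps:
Q(v) = -5 + v
P(A, E) = A**2
w(o) = -o/3
M = 40973/3 (M = -1/3*94 + 117**2 = -94/3 + 13689 = 40973/3 ≈ 13658.)
4130 - M = 4130 - 1*40973/3 = 4130 - 40973/3 = -28583/3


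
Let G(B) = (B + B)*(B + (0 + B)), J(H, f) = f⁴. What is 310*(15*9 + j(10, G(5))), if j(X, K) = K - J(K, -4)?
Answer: -6510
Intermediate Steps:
G(B) = 4*B² (G(B) = (2*B)*(B + B) = (2*B)*(2*B) = 4*B²)
j(X, K) = -256 + K (j(X, K) = K - 1*(-4)⁴ = K - 1*256 = K - 256 = -256 + K)
310*(15*9 + j(10, G(5))) = 310*(15*9 + (-256 + 4*5²)) = 310*(135 + (-256 + 4*25)) = 310*(135 + (-256 + 100)) = 310*(135 - 156) = 310*(-21) = -6510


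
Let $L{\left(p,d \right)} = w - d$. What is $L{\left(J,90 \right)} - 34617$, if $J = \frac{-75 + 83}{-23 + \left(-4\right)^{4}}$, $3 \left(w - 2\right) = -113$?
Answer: $- \frac{104228}{3} \approx -34743.0$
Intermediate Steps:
$w = - \frac{107}{3}$ ($w = 2 + \frac{1}{3} \left(-113\right) = 2 - \frac{113}{3} = - \frac{107}{3} \approx -35.667$)
$J = \frac{8}{233}$ ($J = \frac{8}{-23 + 256} = \frac{8}{233} \approx 0.034335$)
$L{\left(p,d \right)} = - \frac{107}{3} - d$
$L{\left(J,90 \right)} - 34617 = \left(- \frac{107}{3} - 90\right) - 34617 = - \frac{377}{3} - 34617 = - \frac{104228}{3}$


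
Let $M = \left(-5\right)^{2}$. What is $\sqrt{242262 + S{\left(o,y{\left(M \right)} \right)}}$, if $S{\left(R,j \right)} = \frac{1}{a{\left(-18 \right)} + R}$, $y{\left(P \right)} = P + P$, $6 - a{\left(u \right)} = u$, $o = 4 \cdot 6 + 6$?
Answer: $\frac{\sqrt{78492894}}{18} \approx 492.2$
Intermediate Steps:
$o = 30$ ($o = 24 + 6 = 30$)
$M = 25$
$a{\left(u \right)} = 6 - u$
$y{\left(P \right)} = 2 P$
$S{\left(R,j \right)} = \frac{1}{24 + R}$ ($S{\left(R,j \right)} = \frac{1}{\left(6 - -18\right) + R} = \frac{1}{\left(6 + 18\right) + R} = \frac{1}{24 + R}$)
$\sqrt{242262 + S{\left(o,y{\left(M \right)} \right)}} = \sqrt{242262 + \frac{1}{24 + 30}} = \sqrt{242262 + \frac{1}{54}} = \sqrt{\frac{13082149}{54}} = \frac{\sqrt{78492894}}{18}$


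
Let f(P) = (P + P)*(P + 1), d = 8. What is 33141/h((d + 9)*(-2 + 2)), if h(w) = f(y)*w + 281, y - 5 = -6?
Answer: 33141/281 ≈ 117.94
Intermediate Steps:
y = -1 (y = 5 - 6 = -1)
f(P) = 2*P*(1 + P) (f(P) = (2*P)*(1 + P) = 2*P*(1 + P))
h(w) = 281 (h(w) = (2*(-1)*(1 - 1))*w + 281 = (2*(-1)*0)*w + 281 = 0*w + 281 = 0 + 281 = 281)
33141/h((d + 9)*(-2 + 2)) = 33141/281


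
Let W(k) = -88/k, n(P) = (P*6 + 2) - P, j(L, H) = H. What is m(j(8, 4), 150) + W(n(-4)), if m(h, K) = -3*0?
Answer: 44/9 ≈ 4.8889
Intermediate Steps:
n(P) = 2 + 5*P (n(P) = (6*P + 2) - P = (2 + 6*P) - P = 2 + 5*P)
m(h, K) = 0
m(j(8, 4), 150) + W(n(-4)) = 0 - 88/(2 + 5*(-4)) = 0 - 88/(2 - 20) = 0 - 88/(-18) = 0 - 88*(-1/18) = 0 + 44/9 = 44/9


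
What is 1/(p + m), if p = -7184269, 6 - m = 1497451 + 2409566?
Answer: -1/11091280 ≈ -9.0161e-8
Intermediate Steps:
m = -3907011 (m = 6 - (1497451 + 2409566) = 6 - 1*3907017 = 6 - 3907017 = -3907011)
1/(p + m) = 1/(-7184269 - 3907011) = 1/(-11091280) = -1/11091280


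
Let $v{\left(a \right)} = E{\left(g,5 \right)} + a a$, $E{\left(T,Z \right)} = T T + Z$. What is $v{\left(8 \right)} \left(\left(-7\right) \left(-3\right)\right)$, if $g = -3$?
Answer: $1638$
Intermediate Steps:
$E{\left(T,Z \right)} = Z + T^{2}$ ($E{\left(T,Z \right)} = T^{2} + Z = Z + T^{2}$)
$v{\left(a \right)} = 14 + a^{2}$ ($v{\left(a \right)} = \left(5 + \left(-3\right)^{2}\right) + a a = \left(5 + 9\right) + a^{2} = 14 + a^{2}$)
$v{\left(8 \right)} \left(\left(-7\right) \left(-3\right)\right) = \left(14 + 8^{2}\right) \left(\left(-7\right) \left(-3\right)\right) = \left(14 + 64\right) 21 = 78 \cdot 21 = 1638$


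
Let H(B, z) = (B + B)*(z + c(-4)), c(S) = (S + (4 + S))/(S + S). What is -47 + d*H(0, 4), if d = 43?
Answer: -47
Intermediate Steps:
c(S) = (4 + 2*S)/(2*S) (c(S) = (4 + 2*S)/((2*S)) = (4 + 2*S)*(1/(2*S)) = (4 + 2*S)/(2*S))
H(B, z) = 2*B*(1/2 + z) (H(B, z) = (B + B)*(z + (2 - 4)/(-4)) = (2*B)*(z - 1/4*(-2)) = (2*B)*(z + 1/2) = (2*B)*(1/2 + z) = 2*B*(1/2 + z))
-47 + d*H(0, 4) = -47 + 43*(0*(1 + 2*4)) = -47 + 43*(0*(1 + 8)) = -47 + 43*(0*9) = -47 + 43*0 = -47 + 0 = -47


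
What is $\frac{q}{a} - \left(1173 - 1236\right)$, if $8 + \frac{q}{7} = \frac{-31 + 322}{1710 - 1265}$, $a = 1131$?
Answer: $\frac{31684702}{503295} \approx 62.955$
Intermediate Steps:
$q = - \frac{22883}{445}$ ($q = -56 + 7 \frac{-31 + 322}{1710 - 1265} = -56 + 7 \cdot \frac{291}{445} = -56 + \frac{2037}{445} = - \frac{22883}{445} \approx -51.422$)
$\frac{q}{a} - \left(1173 - 1236\right) = - \frac{22883}{445 \cdot 1131} - \left(1173 - 1236\right) = \left(- \frac{22883}{445}\right) \frac{1}{1131} - \left(1173 - 1236\right) = - \frac{22883}{503295} - -63 = - \frac{22883}{503295} + 63 = \frac{31684702}{503295}$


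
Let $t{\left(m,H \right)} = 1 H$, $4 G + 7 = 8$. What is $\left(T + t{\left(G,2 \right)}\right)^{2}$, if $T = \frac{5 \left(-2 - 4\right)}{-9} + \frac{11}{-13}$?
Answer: $\frac{30625}{1521} \approx 20.135$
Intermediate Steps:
$G = \frac{1}{4}$ ($G = - \frac{7}{4} + \frac{1}{4} \cdot 8 = - \frac{7}{4} + 2 = \frac{1}{4} \approx 0.25$)
$t{\left(m,H \right)} = H$
$T = \frac{97}{39}$ ($T = 5 \left(-6\right) \left(- \frac{1}{9}\right) + 11 \left(- \frac{1}{13}\right) = \left(-30\right) \left(- \frac{1}{9}\right) - \frac{11}{13} = \frac{10}{3} - \frac{11}{13} = \frac{97}{39} \approx 2.4872$)
$\left(T + t{\left(G,2 \right)}\right)^{2} = \left(\frac{97}{39} + 2\right)^{2} = \left(\frac{175}{39}\right)^{2} = \frac{30625}{1521}$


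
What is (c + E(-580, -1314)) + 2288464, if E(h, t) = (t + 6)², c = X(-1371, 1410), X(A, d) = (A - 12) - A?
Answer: 3999316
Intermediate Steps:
X(A, d) = -12 (X(A, d) = (-12 + A) - A = -12)
c = -12
E(h, t) = (6 + t)²
(c + E(-580, -1314)) + 2288464 = (-12 + (6 - 1314)²) + 2288464 = (-12 + (-1308)²) + 2288464 = (-12 + 1710864) + 2288464 = 1710852 + 2288464 = 3999316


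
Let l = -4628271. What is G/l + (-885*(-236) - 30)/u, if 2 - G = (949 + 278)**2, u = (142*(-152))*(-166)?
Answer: 3180370382209/8291417904912 ≈ 0.38357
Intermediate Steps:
u = 3582944 (u = -21584*(-166) = 3582944)
G = -1505527 (G = 2 - (949 + 278)**2 = 2 - 1*1227**2 = 2 - 1*1505529 = 2 - 1505529 = -1505527)
G/l + (-885*(-236) - 30)/u = -1505527/(-4628271) + (-885*(-236) - 30)/3582944 = -1505527*(-1/4628271) + (208860 - 30)*(1/3582944) = 1505527/4628271 + 208830*(1/3582944) = 1505527/4628271 + 104415/1791472 = 3180370382209/8291417904912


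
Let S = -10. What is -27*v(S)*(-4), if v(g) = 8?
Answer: 864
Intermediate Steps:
-27*v(S)*(-4) = -27*8*(-4) = -216*(-4) = 864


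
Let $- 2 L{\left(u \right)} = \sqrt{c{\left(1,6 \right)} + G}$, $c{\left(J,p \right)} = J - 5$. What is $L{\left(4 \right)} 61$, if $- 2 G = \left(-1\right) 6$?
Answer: $- \frac{61 i}{2} \approx - 30.5 i$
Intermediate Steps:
$c{\left(J,p \right)} = -5 + J$
$G = 3$ ($G = - \frac{\left(-1\right) 6}{2} = \left(- \frac{1}{2}\right) \left(-6\right) = 3$)
$L{\left(u \right)} = - \frac{i}{2}$ ($L{\left(u \right)} = - \frac{\sqrt{\left(-5 + 1\right) + 3}}{2} = - \frac{\sqrt{-4 + 3}}{2} = - \frac{\sqrt{-1}}{2} = - \frac{i}{2}$)
$L{\left(4 \right)} 61 = - \frac{i}{2} \cdot 61 = - \frac{61 i}{2}$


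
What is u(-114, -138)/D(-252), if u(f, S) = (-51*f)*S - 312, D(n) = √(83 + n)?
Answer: 802644*I/13 ≈ 61742.0*I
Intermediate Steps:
u(f, S) = -312 - 51*S*f (u(f, S) = -51*S*f - 312 = -312 - 51*S*f)
u(-114, -138)/D(-252) = (-312 - 51*(-138)*(-114))/(√(83 - 252)) = (-312 - 802332)/(√(-169)) = -802644*(-I/13) = -(-802644)*I/13 = 802644*I/13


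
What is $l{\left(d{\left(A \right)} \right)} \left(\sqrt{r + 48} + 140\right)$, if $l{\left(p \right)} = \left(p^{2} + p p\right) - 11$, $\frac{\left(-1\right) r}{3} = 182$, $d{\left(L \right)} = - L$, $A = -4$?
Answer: $2940 + 21 i \sqrt{498} \approx 2940.0 + 468.63 i$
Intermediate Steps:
$r = -546$ ($r = \left(-3\right) 182 = -546$)
$l{\left(p \right)} = -11 + 2 p^{2}$ ($l{\left(p \right)} = \left(p^{2} + p^{2}\right) - 11 = 2 p^{2} - 11 = -11 + 2 p^{2}$)
$l{\left(d{\left(A \right)} \right)} \left(\sqrt{r + 48} + 140\right) = \left(-11 + 2 \left(\left(-1\right) \left(-4\right)\right)^{2}\right) \left(\sqrt{-546 + 48} + 140\right) = \left(-11 + 2 \cdot 4^{2}\right) \left(\sqrt{-498} + 140\right) = \left(-11 + 2 \cdot 16\right) \left(i \sqrt{498} + 140\right) = \left(-11 + 32\right) \left(140 + i \sqrt{498}\right) = 21 \left(140 + i \sqrt{498}\right) = 2940 + 21 i \sqrt{498}$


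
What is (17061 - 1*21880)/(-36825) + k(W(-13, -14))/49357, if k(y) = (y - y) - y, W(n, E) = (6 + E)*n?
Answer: 234021583/1817571525 ≈ 0.12876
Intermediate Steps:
W(n, E) = n*(6 + E)
k(y) = -y (k(y) = 0 - y = -y)
(17061 - 1*21880)/(-36825) + k(W(-13, -14))/49357 = (17061 - 1*21880)/(-36825) - (-13)*(6 - 14)/49357 = (17061 - 21880)*(-1/36825) - (-13)*(-8)*(1/49357) = -4819*(-1/36825) - 1*104*(1/49357) = 4819/36825 - 104*1/49357 = 4819/36825 - 104/49357 = 234021583/1817571525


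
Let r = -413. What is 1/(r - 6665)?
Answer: -1/7078 ≈ -0.00014128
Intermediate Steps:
1/(r - 6665) = 1/(-413 - 6665) = 1/(-7078) = -1/7078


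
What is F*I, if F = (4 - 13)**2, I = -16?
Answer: -1296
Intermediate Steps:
F = 81 (F = (-9)**2 = 81)
F*I = 81*(-16) = -1296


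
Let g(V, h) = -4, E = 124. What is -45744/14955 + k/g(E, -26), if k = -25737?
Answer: 128237953/19940 ≈ 6431.2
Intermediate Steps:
-45744/14955 + k/g(E, -26) = -45744/14955 - 25737/(-4) = -45744*1/14955 - 25737*(-1/4) = -15248/4985 + 25737/4 = 128237953/19940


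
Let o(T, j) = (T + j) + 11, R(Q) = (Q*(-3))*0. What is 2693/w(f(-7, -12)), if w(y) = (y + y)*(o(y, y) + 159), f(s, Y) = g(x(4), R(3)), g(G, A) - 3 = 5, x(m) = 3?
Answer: 2693/2976 ≈ 0.90491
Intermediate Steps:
R(Q) = 0 (R(Q) = -3*Q*0 = 0)
g(G, A) = 8 (g(G, A) = 3 + 5 = 8)
f(s, Y) = 8
o(T, j) = 11 + T + j
w(y) = 2*y*(170 + 2*y) (w(y) = (y + y)*((11 + y + y) + 159) = (2*y)*((11 + 2*y) + 159) = (2*y)*(170 + 2*y) = 2*y*(170 + 2*y))
2693/w(f(-7, -12)) = 2693/((4*8*(85 + 8))) = 2693/((4*8*93)) = 2693/2976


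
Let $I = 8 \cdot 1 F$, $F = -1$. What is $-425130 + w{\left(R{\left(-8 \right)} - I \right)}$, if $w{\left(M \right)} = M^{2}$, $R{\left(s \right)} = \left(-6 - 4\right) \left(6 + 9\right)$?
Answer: $-404966$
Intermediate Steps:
$R{\left(s \right)} = -150$ ($R{\left(s \right)} = \left(-10\right) 15 = -150$)
$I = -8$ ($I = 8 \cdot 1 \left(-1\right) = 8 \left(-1\right) = -8$)
$-425130 + w{\left(R{\left(-8 \right)} - I \right)} = -425130 + \left(-150 - -8\right)^{2} = -425130 + \left(-150 + 8\right)^{2} = -425130 + \left(-142\right)^{2} = -425130 + 20164 = -404966$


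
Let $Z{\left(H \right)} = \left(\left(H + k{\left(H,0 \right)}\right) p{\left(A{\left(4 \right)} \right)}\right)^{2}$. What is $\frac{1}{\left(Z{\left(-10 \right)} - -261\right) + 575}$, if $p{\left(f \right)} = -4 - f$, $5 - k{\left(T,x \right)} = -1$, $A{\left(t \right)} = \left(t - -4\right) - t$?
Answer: $\frac{1}{1860} \approx 0.00053763$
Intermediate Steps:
$A{\left(t \right)} = 4$ ($A{\left(t \right)} = \left(t + 4\right) - t = \left(4 + t\right) - t = 4$)
$k{\left(T,x \right)} = 6$ ($k{\left(T,x \right)} = 5 - -1 = 5 + 1 = 6$)
$Z{\left(H \right)} = \left(-48 - 8 H\right)^{2}$ ($Z{\left(H \right)} = \left(\left(H + 6\right) \left(-4 - 4\right)\right)^{2} = \left(\left(6 + H\right) \left(-4 - 4\right)\right)^{2} = \left(\left(6 + H\right) \left(-8\right)\right)^{2} = \left(-48 - 8 H\right)^{2}$)
$\frac{1}{\left(Z{\left(-10 \right)} - -261\right) + 575} = \frac{1}{\left(64 \left(6 - 10\right)^{2} - -261\right) + 575} = \frac{1}{\left(64 \left(-4\right)^{2} + 261\right) + 575} = \frac{1}{\left(64 \cdot 16 + 261\right) + 575} = \frac{1}{\left(1024 + 261\right) + 575} = \frac{1}{1285 + 575} = \frac{1}{1860}$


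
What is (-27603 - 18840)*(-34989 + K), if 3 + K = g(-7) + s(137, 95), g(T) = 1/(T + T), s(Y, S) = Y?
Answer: 22662837153/14 ≈ 1.6188e+9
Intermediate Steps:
g(T) = 1/(2*T)
K = 1875/14 (K = -3 + ((½)/(-7) + 137) = -3 + ((½)*(-⅐) + 137) = -3 + (-1/14 + 137) = -3 + 1917/14 = 1875/14 ≈ 133.93)
(-27603 - 18840)*(-34989 + K) = (-27603 - 18840)*(-34989 + 1875/14) = -46443*(-487971/14) = 22662837153/14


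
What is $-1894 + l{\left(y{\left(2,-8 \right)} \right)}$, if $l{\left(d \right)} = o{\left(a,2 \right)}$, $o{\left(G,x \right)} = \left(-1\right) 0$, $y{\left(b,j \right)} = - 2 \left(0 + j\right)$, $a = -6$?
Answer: $-1894$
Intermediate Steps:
$y{\left(b,j \right)} = - 2 j$
$o{\left(G,x \right)} = 0$
$l{\left(d \right)} = 0$
$-1894 + l{\left(y{\left(2,-8 \right)} \right)} = -1894 + 0 = -1894$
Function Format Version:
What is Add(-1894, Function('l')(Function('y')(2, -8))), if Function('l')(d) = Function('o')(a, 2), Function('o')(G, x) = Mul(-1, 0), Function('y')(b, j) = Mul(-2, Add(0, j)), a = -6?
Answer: -1894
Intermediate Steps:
Function('y')(b, j) = Mul(-2, j)
Function('o')(G, x) = 0
Function('l')(d) = 0
Add(-1894, Function('l')(Function('y')(2, -8))) = Add(-1894, 0) = -1894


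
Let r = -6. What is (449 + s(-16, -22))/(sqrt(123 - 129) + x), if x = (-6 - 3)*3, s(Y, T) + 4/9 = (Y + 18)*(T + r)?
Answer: -3533/245 - 3533*I*sqrt(6)/6615 ≈ -14.42 - 1.3082*I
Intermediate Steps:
s(Y, T) = -4/9 + (-6 + T)*(18 + Y) (s(Y, T) = -4/9 + (Y + 18)*(T - 6) = -4/9 + (18 + Y)*(-6 + T) = -4/9 + (-6 + T)*(18 + Y))
x = -27 (x = -9*3 = -27)
(449 + s(-16, -22))/(sqrt(123 - 129) + x) = (449 + (-976/9 - 6*(-16) + 18*(-22) - 22*(-16)))/(sqrt(123 - 129) - 27) = (449 + (-976/9 + 96 - 396 + 352))/(sqrt(-6) - 27) = (449 - 508/9)/(I*sqrt(6) - 27) = 3533/(9*(-27 + I*sqrt(6)))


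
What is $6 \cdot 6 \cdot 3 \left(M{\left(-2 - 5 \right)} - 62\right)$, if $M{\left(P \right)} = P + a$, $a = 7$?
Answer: $-6696$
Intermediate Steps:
$M{\left(P \right)} = 7 + P$ ($M{\left(P \right)} = P + 7 = 7 + P$)
$6 \cdot 6 \cdot 3 \left(M{\left(-2 - 5 \right)} - 62\right) = 6 \cdot 6 \cdot 3 \left(\left(7 - 7\right) - 62\right) = 36 \cdot 3 \left(\left(7 - 7\right) - 62\right) = 108 \left(0 - 62\right) = 108 \left(-62\right) = -6696$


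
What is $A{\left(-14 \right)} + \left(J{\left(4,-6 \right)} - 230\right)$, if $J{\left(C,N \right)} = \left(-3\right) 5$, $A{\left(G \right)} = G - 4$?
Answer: $-263$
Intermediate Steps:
$A{\left(G \right)} = -4 + G$
$J{\left(C,N \right)} = -15$
$A{\left(-14 \right)} + \left(J{\left(4,-6 \right)} - 230\right) = \left(-4 - 14\right) - 245 = -18 - 245 = -263$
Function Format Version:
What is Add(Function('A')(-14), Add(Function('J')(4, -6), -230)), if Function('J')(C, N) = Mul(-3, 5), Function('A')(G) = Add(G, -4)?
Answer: -263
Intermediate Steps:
Function('A')(G) = Add(-4, G)
Function('J')(C, N) = -15
Add(Function('A')(-14), Add(Function('J')(4, -6), -230)) = Add(Add(-4, -14), Add(-15, -230)) = Add(-18, -245) = -263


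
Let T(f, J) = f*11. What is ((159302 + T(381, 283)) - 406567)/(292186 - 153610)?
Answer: -121537/69288 ≈ -1.7541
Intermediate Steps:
T(f, J) = 11*f
((159302 + T(381, 283)) - 406567)/(292186 - 153610) = ((159302 + 11*381) - 406567)/(292186 - 153610) = ((159302 + 4191) - 406567)/138576 = (163493 - 406567)*(1/138576) = -243074*1/138576 = -121537/69288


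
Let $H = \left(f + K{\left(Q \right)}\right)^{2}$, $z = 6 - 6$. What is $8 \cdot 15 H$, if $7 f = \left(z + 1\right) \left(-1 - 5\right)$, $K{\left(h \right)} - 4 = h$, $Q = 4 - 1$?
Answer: $\frac{221880}{49} \approx 4528.2$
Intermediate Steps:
$z = 0$ ($z = 6 - 6 = 0$)
$Q = 3$ ($Q = 4 - 1 = 3$)
$K{\left(h \right)} = 4 + h$
$f = - \frac{6}{7}$ ($f = \frac{\left(0 + 1\right) \left(-1 - 5\right)}{7} = \frac{1 \left(-6\right)}{7} = \frac{1}{7} \left(-6\right) = - \frac{6}{7} \approx -0.85714$)
$H = \frac{1849}{49}$ ($H = \left(- \frac{6}{7} + \left(4 + 3\right)\right)^{2} = \left(- \frac{6}{7} + 7\right)^{2} = \left(\frac{43}{7}\right)^{2} = \frac{1849}{49} \approx 37.735$)
$8 \cdot 15 H = 8 \cdot 15 \cdot \frac{1849}{49} = 120 \cdot \frac{1849}{49} = \frac{221880}{49}$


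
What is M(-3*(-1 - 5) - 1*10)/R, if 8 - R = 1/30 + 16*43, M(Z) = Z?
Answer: -240/20401 ≈ -0.011764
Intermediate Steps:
R = -20401/30 (R = 8 - (1/30 + 16*43) = 8 - (1/30 + 688) = 8 - 1*20641/30 = 8 - 20641/30 = -20401/30 ≈ -680.03)
M(-3*(-1 - 5) - 1*10)/R = (-3*(-1 - 5) - 1*10)/(-20401/30) = (-3*(-6) - 10)*(-30/20401) = (18 - 10)*(-30/20401) = 8*(-30/20401) = -240/20401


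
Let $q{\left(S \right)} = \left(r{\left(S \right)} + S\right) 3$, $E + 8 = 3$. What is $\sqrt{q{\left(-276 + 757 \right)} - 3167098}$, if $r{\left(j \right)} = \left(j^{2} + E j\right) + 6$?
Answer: $i \sqrt{2478769} \approx 1574.4 i$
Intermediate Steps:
$E = -5$ ($E = -8 + 3 = -5$)
$r{\left(j \right)} = 6 + j^{2} - 5 j$ ($r{\left(j \right)} = \left(j^{2} - 5 j\right) + 6 = 6 + j^{2} - 5 j$)
$q{\left(S \right)} = 18 - 12 S + 3 S^{2}$ ($q{\left(S \right)} = \left(\left(6 + S^{2} - 5 S\right) + S\right) 3 = \left(6 + S^{2} - 4 S\right) 3 = 18 - 12 S + 3 S^{2}$)
$\sqrt{q{\left(-276 + 757 \right)} - 3167098} = \sqrt{\left(18 - 12 \left(-276 + 757\right) + 3 \left(-276 + 757\right)^{2}\right) - 3167098} = \sqrt{\left(18 - 5772 + 3 \cdot 481^{2}\right) - 3167098} = \sqrt{\left(18 - 5772 + 3 \cdot 231361\right) - 3167098} = \sqrt{\left(18 - 5772 + 694083\right) - 3167098} = \sqrt{688329 - 3167098} = \sqrt{-2478769} = i \sqrt{2478769}$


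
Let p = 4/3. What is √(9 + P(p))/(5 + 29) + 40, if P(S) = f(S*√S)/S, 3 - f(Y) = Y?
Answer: 40 + √(405 - 24*√3)/204 ≈ 40.093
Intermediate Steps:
f(Y) = 3 - Y
p = 4/3 (p = 4*(⅓) = 4/3 ≈ 1.3333)
P(S) = (3 - S^(3/2))/S (P(S) = (3 - S*√S)/S = (3 - S^(3/2))/S)
√(9 + P(p))/(5 + 29) + 40 = √(9 + (3 - (4/3)^(3/2))/(4/3))/(5 + 29) + 40 = √(9 + 3*(3 - 8*√3/9)/4)/34 + 40 = √(9 + 3*(3 - 8*√3/9)/4)*(1/34) + 40 = √(9 + (9/4 - 2*√3/3))*(1/34) + 40 = √(45/4 - 2*√3/3)*(1/34) + 40 = √(45/4 - 2*√3/3)/34 + 40 = 40 + √(45/4 - 2*√3/3)/34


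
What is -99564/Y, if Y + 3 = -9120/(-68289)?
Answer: 2266375332/65249 ≈ 34734.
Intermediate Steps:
Y = -65249/22763 (Y = -3 - 9120/(-68289) = -3 - 9120*(-1/68289) = -3 + 3040/22763 = -65249/22763 ≈ -2.8665)
-99564/Y = -99564/(-65249/22763) = -99564*(-22763/65249) = 2266375332/65249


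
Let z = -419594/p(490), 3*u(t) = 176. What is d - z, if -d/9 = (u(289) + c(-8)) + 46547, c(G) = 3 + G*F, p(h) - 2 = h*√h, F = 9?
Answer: -12318732458467/29412249 + 359801855*√10/29412249 ≈ -4.1879e+5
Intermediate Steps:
p(h) = 2 + h^(3/2) (p(h) = 2 + h*√h = 2 + h^(3/2))
u(t) = 176/3 (u(t) = (⅓)*176 = 176/3)
c(G) = 3 + 9*G (c(G) = 3 + G*9 = 3 + 9*G)
d = -418830 (d = -9*((176/3 + (3 + 9*(-8))) + 46547) = -9*((176/3 + (3 - 72)) + 46547) = -9*((176/3 - 69) + 46547) = -9*(-31/3 + 46547) = -9*139610/3 = -418830)
z = -419594/(2 + 3430*√10) (z = -419594/(2 + 490^(3/2)) = -419594/(2 + 3430*√10) ≈ -38.677)
d - z = -418830 - (209797/29412249 - 359801855*√10/29412249) = -418830 + (-209797/29412249 + 359801855*√10/29412249) = -12318732458467/29412249 + 359801855*√10/29412249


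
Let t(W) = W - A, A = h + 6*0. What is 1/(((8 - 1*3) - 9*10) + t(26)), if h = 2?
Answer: -1/61 ≈ -0.016393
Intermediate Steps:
A = 2 (A = 2 + 6*0 = 2 + 0 = 2)
t(W) = -2 + W (t(W) = W - 1*2 = W - 2 = -2 + W)
1/(((8 - 1*3) - 9*10) + t(26)) = 1/(((8 - 1*3) - 9*10) + (-2 + 26)) = 1/(((8 - 3) - 90) + 24) = 1/((5 - 90) + 24) = 1/(-85 + 24) = 1/(-61) = -1/61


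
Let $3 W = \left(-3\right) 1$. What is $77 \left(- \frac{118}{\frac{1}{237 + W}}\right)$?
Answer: $-2144296$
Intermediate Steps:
$W = -1$ ($W = \frac{\left(-3\right) 1}{3} = \frac{1}{3} \left(-3\right) = -1$)
$77 \left(- \frac{118}{\frac{1}{237 + W}}\right) = 77 \left(- \frac{118}{\frac{1}{237 - 1}}\right) = 77 \left(- \frac{118}{\frac{1}{236}}\right) = 77 \left(- 118 \frac{1}{\frac{1}{236}}\right) = 77 \left(\left(-118\right) 236\right) = 77 \left(-27848\right) = -2144296$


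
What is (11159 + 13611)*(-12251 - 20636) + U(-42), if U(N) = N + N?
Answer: -814611074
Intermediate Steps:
U(N) = 2*N
(11159 + 13611)*(-12251 - 20636) + U(-42) = (11159 + 13611)*(-12251 - 20636) + 2*(-42) = 24770*(-32887) - 84 = -814610990 - 84 = -814611074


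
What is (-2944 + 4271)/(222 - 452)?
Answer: -1327/230 ≈ -5.7696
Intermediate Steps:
(-2944 + 4271)/(222 - 452) = 1327/(-230) = 1327*(-1/230) = -1327/230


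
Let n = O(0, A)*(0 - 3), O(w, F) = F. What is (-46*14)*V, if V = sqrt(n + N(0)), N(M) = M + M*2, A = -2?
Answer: -644*sqrt(6) ≈ -1577.5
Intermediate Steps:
n = 6 (n = -2*(0 - 3) = -2*(-3) = 6)
N(M) = 3*M (N(M) = M + 2*M = 3*M)
V = sqrt(6) (V = sqrt(6 + 3*0) = sqrt(6 + 0) = sqrt(6) ≈ 2.4495)
(-46*14)*V = (-46*14)*sqrt(6) = -644*sqrt(6)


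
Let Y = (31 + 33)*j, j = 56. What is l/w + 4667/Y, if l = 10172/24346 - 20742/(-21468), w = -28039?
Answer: 5286923866767/4060221429248 ≈ 1.3021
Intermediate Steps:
Y = 3584 (Y = (31 + 33)*56 = 64*56 = 3584)
l = 60279769/43554994 (l = 10172*(1/24346) - 20742*(-1/21468) = 5086/12173 + 3457/3578 = 60279769/43554994 ≈ 1.3840)
l/w + 4667/Y = (60279769/43554994)/(-28039) + 4667/3584 = (60279769/43554994)*(-1/28039) + 4667*(1/3584) = -5479979/111021679706 + 4667/3584 = 5286923866767/4060221429248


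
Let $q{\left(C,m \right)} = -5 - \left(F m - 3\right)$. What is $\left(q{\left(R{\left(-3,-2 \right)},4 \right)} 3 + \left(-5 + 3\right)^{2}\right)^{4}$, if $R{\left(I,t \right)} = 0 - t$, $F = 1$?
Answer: $38416$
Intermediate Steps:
$R{\left(I,t \right)} = - t$
$q{\left(C,m \right)} = -2 - m$ ($q{\left(C,m \right)} = -5 - \left(1 m - 3\right) = -5 - \left(m - 3\right) = -5 - \left(-3 + m\right) = -2 - m$)
$\left(q{\left(R{\left(-3,-2 \right)},4 \right)} 3 + \left(-5 + 3\right)^{2}\right)^{4} = \left(\left(-2 - 4\right) 3 + \left(-5 + 3\right)^{2}\right)^{4} = \left(\left(-2 - 4\right) 3 + \left(-2\right)^{2}\right)^{4} = \left(\left(-6\right) 3 + 4\right)^{4} = \left(-18 + 4\right)^{4} = \left(-14\right)^{4} = 38416$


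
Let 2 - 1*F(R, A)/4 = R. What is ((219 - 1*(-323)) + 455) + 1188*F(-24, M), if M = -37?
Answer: 124549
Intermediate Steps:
F(R, A) = 8 - 4*R
((219 - 1*(-323)) + 455) + 1188*F(-24, M) = ((219 - 1*(-323)) + 455) + 1188*(8 - 4*(-24)) = ((219 + 323) + 455) + 1188*(8 + 96) = (542 + 455) + 1188*104 = 997 + 123552 = 124549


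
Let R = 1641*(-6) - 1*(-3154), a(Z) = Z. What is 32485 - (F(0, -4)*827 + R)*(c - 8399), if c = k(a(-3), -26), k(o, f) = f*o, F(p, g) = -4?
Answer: -83177515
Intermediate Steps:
c = 78 (c = -26*(-3) = 78)
R = -6692 (R = -9846 + 3154 = -6692)
32485 - (F(0, -4)*827 + R)*(c - 8399) = 32485 - (-4*827 - 6692)*(78 - 8399) = 32485 - (-3308 - 6692)*(-8321) = 32485 - (-10000)*(-8321) = 32485 - 1*83210000 = 32485 - 83210000 = -83177515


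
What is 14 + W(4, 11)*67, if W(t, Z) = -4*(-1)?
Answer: 282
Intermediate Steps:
W(t, Z) = 4
14 + W(4, 11)*67 = 14 + 4*67 = 14 + 268 = 282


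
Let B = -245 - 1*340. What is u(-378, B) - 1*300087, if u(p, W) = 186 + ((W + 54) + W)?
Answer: -301017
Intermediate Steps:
B = -585 (B = -245 - 340 = -585)
u(p, W) = 240 + 2*W (u(p, W) = 186 + ((54 + W) + W) = 186 + (54 + 2*W) = 240 + 2*W)
u(-378, B) - 1*300087 = (240 + 2*(-585)) - 1*300087 = (240 - 1170) - 300087 = -930 - 300087 = -301017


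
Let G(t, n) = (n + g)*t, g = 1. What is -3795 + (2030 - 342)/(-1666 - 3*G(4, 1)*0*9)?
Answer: -3162079/833 ≈ -3796.0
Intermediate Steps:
G(t, n) = t*(1 + n) (G(t, n) = (n + 1)*t = (1 + n)*t = t*(1 + n))
-3795 + (2030 - 342)/(-1666 - 3*G(4, 1)*0*9) = -3795 + (2030 - 342)/(-1666 - 3*4*(1 + 1)*0*9) = -3795 + 1688/(-1666 - 3*4*2*0*9) = -3795 + 1688/(-1666 - 24*0*9) = -3795 + 1688/(-1666 - 3*0*9) = -3795 + 1688/(-1666 + 0*9) = -3795 + 1688/(-1666 + 0) = -3795 + 1688/(-1666) = -3795 + 1688*(-1/1666) = -3795 - 844/833 = -3162079/833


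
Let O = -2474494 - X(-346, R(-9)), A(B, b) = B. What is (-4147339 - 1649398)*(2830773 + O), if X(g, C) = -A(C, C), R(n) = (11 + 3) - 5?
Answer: -2065307832256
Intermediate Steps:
R(n) = 9 (R(n) = 14 - 5 = 9)
X(g, C) = -C
O = -2474485 (O = -2474494 - (-1)*9 = -2474494 - 1*(-9) = -2474494 + 9 = -2474485)
(-4147339 - 1649398)*(2830773 + O) = (-4147339 - 1649398)*(2830773 - 2474485) = -5796737*356288 = -2065307832256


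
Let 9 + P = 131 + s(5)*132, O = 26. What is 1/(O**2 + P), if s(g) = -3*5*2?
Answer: -1/3162 ≈ -0.00031626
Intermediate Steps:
s(g) = -30 (s(g) = -15*2 = -30)
P = -3838 (P = -9 + (131 - 30*132) = -9 + (131 - 3960) = -9 - 3829 = -3838)
1/(O**2 + P) = 1/(26**2 - 3838) = 1/(676 - 3838) = 1/(-3162) = -1/3162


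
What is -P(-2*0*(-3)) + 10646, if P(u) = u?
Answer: 10646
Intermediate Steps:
-P(-2*0*(-3)) + 10646 = -(-2*0)*(-3) + 10646 = -0*(-3) + 10646 = -1*0 + 10646 = 0 + 10646 = 10646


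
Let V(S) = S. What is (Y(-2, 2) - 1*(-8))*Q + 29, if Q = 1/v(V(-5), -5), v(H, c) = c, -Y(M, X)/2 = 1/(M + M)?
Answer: 273/10 ≈ 27.300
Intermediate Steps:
Y(M, X) = -1/M (Y(M, X) = -2/(M + M) = -2*1/(2*M) = -1/M)
Q = -⅕ (Q = 1/(-5) = -⅕ ≈ -0.20000)
(Y(-2, 2) - 1*(-8))*Q + 29 = (-1/(-2) - 1*(-8))*(-⅕) + 29 = (-1*(-½) + 8)*(-⅕) + 29 = (½ + 8)*(-⅕) + 29 = (17/2)*(-⅕) + 29 = -17/10 + 29 = 273/10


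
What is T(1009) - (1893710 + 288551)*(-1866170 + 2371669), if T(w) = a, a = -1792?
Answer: -1103130755031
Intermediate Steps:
T(w) = -1792
T(1009) - (1893710 + 288551)*(-1866170 + 2371669) = -1792 - (1893710 + 288551)*(-1866170 + 2371669) = -1792 - 2182261*505499 = -1792 - 1*1103130753239 = -1792 - 1103130753239 = -1103130755031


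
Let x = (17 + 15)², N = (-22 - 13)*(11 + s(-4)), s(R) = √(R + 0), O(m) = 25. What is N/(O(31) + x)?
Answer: -385/1049 - 70*I/1049 ≈ -0.36702 - 0.06673*I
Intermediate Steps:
s(R) = √R
N = -385 - 70*I (N = (-22 - 13)*(11 + √(-4)) = -35*(11 + 2*I) = -385 - 70*I ≈ -385.0 - 70.0*I)
x = 1024 (x = 32² = 1024)
N/(O(31) + x) = (-385 - 70*I)/(25 + 1024) = (-385 - 70*I)/1049 = (-385 - 70*I)*(1/1049) = -385/1049 - 70*I/1049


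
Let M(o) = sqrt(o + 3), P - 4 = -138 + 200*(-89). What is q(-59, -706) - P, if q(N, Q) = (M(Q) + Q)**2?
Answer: 515667 - 1412*I*sqrt(703) ≈ 5.1567e+5 - 37438.0*I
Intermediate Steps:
P = -17934 (P = 4 + (-138 + 200*(-89)) = 4 + (-138 - 17800) = 4 - 17938 = -17934)
M(o) = sqrt(3 + o)
q(N, Q) = (Q + sqrt(3 + Q))**2 (q(N, Q) = (sqrt(3 + Q) + Q)**2 = (Q + sqrt(3 + Q))**2)
q(-59, -706) - P = (-706 + sqrt(3 - 706))**2 - 1*(-17934) = (-706 + sqrt(-703))**2 + 17934 = (-706 + I*sqrt(703))**2 + 17934 = 17934 + (-706 + I*sqrt(703))**2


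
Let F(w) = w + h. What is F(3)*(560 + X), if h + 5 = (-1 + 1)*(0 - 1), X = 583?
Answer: -2286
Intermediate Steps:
h = -5 (h = -5 + (-1 + 1)*(0 - 1) = -5 + 0*(-1) = -5 + 0 = -5)
F(w) = -5 + w (F(w) = w - 5 = -5 + w)
F(3)*(560 + X) = (-5 + 3)*(560 + 583) = -2*1143 = -2286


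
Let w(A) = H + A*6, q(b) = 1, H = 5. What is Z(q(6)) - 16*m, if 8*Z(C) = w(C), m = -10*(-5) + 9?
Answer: -7541/8 ≈ -942.63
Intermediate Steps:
m = 59 (m = 50 + 9 = 59)
w(A) = 5 + 6*A (w(A) = 5 + A*6 = 5 + 6*A)
Z(C) = 5/8 + 3*C/4 (Z(C) = (5 + 6*C)/8 = 5/8 + 3*C/4)
Z(q(6)) - 16*m = (5/8 + (3/4)*1) - 16*59 = (5/8 + 3/4) - 944 = 11/8 - 944 = -7541/8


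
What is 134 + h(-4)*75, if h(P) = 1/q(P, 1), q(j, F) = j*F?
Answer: 461/4 ≈ 115.25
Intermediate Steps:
q(j, F) = F*j
h(P) = 1/P (h(P) = 1/(1*P) = 1/P)
134 + h(-4)*75 = 134 + 75/(-4) = 134 - ¼*75 = 134 - 75/4 = 461/4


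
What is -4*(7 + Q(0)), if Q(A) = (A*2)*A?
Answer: -28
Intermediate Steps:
Q(A) = 2*A² (Q(A) = (2*A)*A = 2*A²)
-4*(7 + Q(0)) = -4*(7 + 2*0²) = -4*(7 + 2*0) = -4*(7 + 0) = -4*7 = -28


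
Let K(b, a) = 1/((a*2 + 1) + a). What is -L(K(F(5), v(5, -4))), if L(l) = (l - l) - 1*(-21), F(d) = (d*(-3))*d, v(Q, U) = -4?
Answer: -21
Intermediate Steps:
F(d) = -3*d² (F(d) = (-3*d)*d = -3*d²)
K(b, a) = 1/(1 + 3*a) (K(b, a) = 1/((2*a + 1) + a) = 1/((1 + 2*a) + a) = 1/(1 + 3*a))
L(l) = 21 (L(l) = 0 + 21 = 21)
-L(K(F(5), v(5, -4))) = -1*21 = -21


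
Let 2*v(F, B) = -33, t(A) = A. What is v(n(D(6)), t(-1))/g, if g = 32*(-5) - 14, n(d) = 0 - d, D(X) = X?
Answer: 11/116 ≈ 0.094828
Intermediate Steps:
n(d) = -d
v(F, B) = -33/2 (v(F, B) = (½)*(-33) = -33/2)
g = -174 (g = -160 - 14 = -174)
v(n(D(6)), t(-1))/g = -33/2/(-174) = -33/2*(-1/174) = 11/116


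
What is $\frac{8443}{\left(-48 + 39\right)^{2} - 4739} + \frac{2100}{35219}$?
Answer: $- \frac{287572217}{164050102} \approx -1.753$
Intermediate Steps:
$\frac{8443}{\left(-48 + 39\right)^{2} - 4739} + \frac{2100}{35219} = \frac{8443}{\left(-9\right)^{2} - 4739} + 2100 \cdot \frac{1}{35219} = \frac{8443}{81 - 4739} + \frac{2100}{35219} = \frac{8443}{-4658} + \frac{2100}{35219} = 8443 \left(- \frac{1}{4658}\right) + \frac{2100}{35219} = - \frac{8443}{4658} + \frac{2100}{35219} = - \frac{287572217}{164050102}$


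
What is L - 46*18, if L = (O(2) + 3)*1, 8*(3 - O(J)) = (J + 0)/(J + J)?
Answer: -13153/16 ≈ -822.06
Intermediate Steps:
O(J) = 47/16 (O(J) = 3 - (J + 0)/(8*(J + J)) = 3 - J/(8*(2*J)) = 3 - J*1/(2*J)/8 = 3 - ⅛*½ = 3 - 1/16 = 47/16)
L = 95/16 (L = (47/16 + 3)*1 = (95/16)*1 = 95/16 ≈ 5.9375)
L - 46*18 = 95/16 - 46*18 = 95/16 - 828 = -13153/16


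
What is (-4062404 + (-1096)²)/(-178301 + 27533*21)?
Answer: -715297/99973 ≈ -7.1549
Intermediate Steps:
(-4062404 + (-1096)²)/(-178301 + 27533*21) = (-4062404 + 1201216)/(-178301 + 578193) = -2861188/399892 = -2861188*1/399892 = -715297/99973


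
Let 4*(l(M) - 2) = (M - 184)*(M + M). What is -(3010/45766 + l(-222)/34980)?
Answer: -38711998/28587405 ≈ -1.3542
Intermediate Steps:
l(M) = 2 + M*(-184 + M)/2 (l(M) = 2 + ((M - 184)*(M + M))/4 = 2 + ((-184 + M)*(2*M))/4 = 2 + (2*M*(-184 + M))/4 = 2 + M*(-184 + M)/2)
-(3010/45766 + l(-222)/34980) = -(3010/45766 + (2 + (1/2)*(-222)**2 - 92*(-222))/34980) = -(3010*(1/45766) + (2 + (1/2)*49284 + 20424)*(1/34980)) = -(215/3269 + (2 + 24642 + 20424)*(1/34980)) = -(215/3269 + 45068*(1/34980)) = -(215/3269 + 11267/8745) = -1*38711998/28587405 = -38711998/28587405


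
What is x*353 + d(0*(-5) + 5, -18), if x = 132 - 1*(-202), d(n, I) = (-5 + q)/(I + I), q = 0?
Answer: 4244477/36 ≈ 1.1790e+5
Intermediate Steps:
d(n, I) = -5/(2*I) (d(n, I) = (-5 + 0)/(I + I) = -5*1/(2*I) = -5/(2*I))
x = 334 (x = 132 + 202 = 334)
x*353 + d(0*(-5) + 5, -18) = 334*353 - 5/2/(-18) = 117902 - 5/2*(-1/18) = 117902 + 5/36 = 4244477/36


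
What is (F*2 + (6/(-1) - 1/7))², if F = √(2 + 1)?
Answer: 2437/49 - 172*√3/7 ≈ 7.1757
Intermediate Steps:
F = √3 ≈ 1.7320
(F*2 + (6/(-1) - 1/7))² = (√3*2 + (6/(-1) - 1/7))² = (2*√3 + (6*(-1) - 1*⅐))² = (2*√3 + (-6 - ⅐))² = (2*√3 - 43/7)² = (-43/7 + 2*√3)²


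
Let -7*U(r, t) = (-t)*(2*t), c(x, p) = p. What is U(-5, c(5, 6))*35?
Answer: 360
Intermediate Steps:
U(r, t) = 2*t²/7 (U(r, t) = -(-t)*2*t/7 = -(-2)*t²/7 = 2*t²/7)
U(-5, c(5, 6))*35 = ((2/7)*6²)*35 = ((2/7)*36)*35 = (72/7)*35 = 360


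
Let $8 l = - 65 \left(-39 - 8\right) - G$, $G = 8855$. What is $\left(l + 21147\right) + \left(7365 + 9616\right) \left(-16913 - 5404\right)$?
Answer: $-378944555$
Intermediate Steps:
$l = -725$ ($l = \frac{- 65 \left(-39 - 8\right) - 8855}{8} = \frac{\left(-65\right) \left(-47\right) - 8855}{8} = \frac{3055 - 8855}{8} = \frac{1}{8} \left(-5800\right) = -725$)
$\left(l + 21147\right) + \left(7365 + 9616\right) \left(-16913 - 5404\right) = \left(-725 + 21147\right) + \left(7365 + 9616\right) \left(-16913 - 5404\right) = 20422 + 16981 \left(-22317\right) = 20422 - 378964977 = -378944555$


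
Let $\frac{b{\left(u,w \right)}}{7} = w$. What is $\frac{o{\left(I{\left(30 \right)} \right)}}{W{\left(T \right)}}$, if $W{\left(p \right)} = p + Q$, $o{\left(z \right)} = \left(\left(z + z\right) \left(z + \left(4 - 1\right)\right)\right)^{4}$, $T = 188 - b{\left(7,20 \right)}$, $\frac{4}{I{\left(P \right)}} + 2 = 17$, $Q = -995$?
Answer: $- \frac{23612624896}{2427057421875} \approx -0.0097289$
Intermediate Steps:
$b{\left(u,w \right)} = 7 w$
$I{\left(P \right)} = \frac{4}{15}$ ($I{\left(P \right)} = \frac{4}{-2 + 17} = \frac{4}{15}$)
$T = 48$ ($T = 188 - 7 \cdot 20 = 188 - 140 = 48$)
$o{\left(z \right)} = 16 z^{4} \left(3 + z\right)^{4}$ ($o{\left(z \right)} = \left(2 z \left(z + \left(4 - 1\right)\right)\right)^{4} = \left(2 z \left(z + 3\right)\right)^{4} = \left(2 z \left(3 + z\right)\right)^{4} = 16 z^{4} \left(3 + z\right)^{4}$)
$W{\left(p \right)} = -995 + p$ ($W{\left(p \right)} = p - 995 = -995 + p$)
$\frac{o{\left(I{\left(30 \right)} \right)}}{W{\left(T \right)}} = \frac{16 \left(\frac{4}{15}\right)^{4} \left(3 + \frac{4}{15}\right)^{4}}{-995 + 48} = \frac{16 \cdot \frac{256}{50625} \left(\frac{49}{15}\right)^{4}}{-947} = 16 \cdot \frac{256}{50625} \cdot \frac{5764801}{50625} \left(- \frac{1}{947}\right) = \frac{23612624896}{2562890625} \left(- \frac{1}{947}\right) = - \frac{23612624896}{2427057421875}$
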